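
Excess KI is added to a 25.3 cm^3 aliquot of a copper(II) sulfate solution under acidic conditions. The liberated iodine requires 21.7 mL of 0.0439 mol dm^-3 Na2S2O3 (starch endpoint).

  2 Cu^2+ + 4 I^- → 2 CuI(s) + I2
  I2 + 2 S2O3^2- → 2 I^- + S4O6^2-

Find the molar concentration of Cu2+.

n(S2O3^2-) = 0.0217 × 0.0439 = 9.53 × 10^-4 mol
n(I2) = n(S2O3^2-)/2 = 4.76 × 10^-4 mol
From the 2:1 ratio, n(Cu2+) in the aliquot = 2/1 × 4.76 × 10^-4 = 9.53 × 10^-4 mol
[Cu2+] = 9.53 × 10^-4 / 0.0253 = 0.0377 mol/L

0.0377 mol/L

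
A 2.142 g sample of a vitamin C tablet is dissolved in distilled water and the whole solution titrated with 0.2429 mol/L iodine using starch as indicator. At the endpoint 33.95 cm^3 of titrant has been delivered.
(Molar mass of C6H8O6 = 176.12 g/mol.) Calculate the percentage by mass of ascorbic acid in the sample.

67.80 %

C6H8O6 + I2 → C6H6O6 + 2 HI
n(I2) = 0.03395 L × 0.2429 mol/L = 8.246 × 10^-3 mol
n(C6H8O6) = 8.246 × 10^-3 mol (1:1 ratio)
mass of C6H8O6 = 8.246 × 10^-3 × 176.12 g/mol = 1.452 g
% C6H8O6 = 1.452 / 2.142 × 100 = 67.80 %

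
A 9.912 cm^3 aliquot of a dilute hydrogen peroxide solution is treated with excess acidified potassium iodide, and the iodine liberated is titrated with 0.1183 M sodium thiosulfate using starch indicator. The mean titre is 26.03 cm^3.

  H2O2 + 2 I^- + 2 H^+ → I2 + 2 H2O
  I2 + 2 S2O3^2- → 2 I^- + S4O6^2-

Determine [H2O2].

n(S2O3^2-) = 0.02603 × 0.1183 = 3.079 × 10^-3 mol
n(I2) = n(S2O3^2-)/2 = 1.540 × 10^-3 mol
n(H2O2) in the aliquot = 1.540 × 10^-3 mol (1:1 ratio)
[H2O2] = 1.540 × 10^-3 / 0.009912 = 0.1553 mol/L

0.1553 M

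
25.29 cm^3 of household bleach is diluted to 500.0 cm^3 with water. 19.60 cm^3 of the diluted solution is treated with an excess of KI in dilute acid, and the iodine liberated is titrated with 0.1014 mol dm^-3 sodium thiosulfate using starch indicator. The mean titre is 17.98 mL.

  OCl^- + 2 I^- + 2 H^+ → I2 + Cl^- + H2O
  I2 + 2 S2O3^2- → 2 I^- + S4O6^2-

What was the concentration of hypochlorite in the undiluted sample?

n(S2O3^2-) = 0.01798 × 0.1014 = 1.823 × 10^-3 mol
n(I2) = n(S2O3^2-)/2 = 9.116 × 10^-4 mol
n(OCl^-) in the aliquot = 9.116 × 10^-4 mol (1:1 ratio)
[OCl^-]_dilute = 9.116 × 10^-4 / 0.01960 = 0.04651 mol/L
[OCl^-]_original = 0.04651 × 500.0/25.29 = 0.9195 mol/L

0.9195 mol/L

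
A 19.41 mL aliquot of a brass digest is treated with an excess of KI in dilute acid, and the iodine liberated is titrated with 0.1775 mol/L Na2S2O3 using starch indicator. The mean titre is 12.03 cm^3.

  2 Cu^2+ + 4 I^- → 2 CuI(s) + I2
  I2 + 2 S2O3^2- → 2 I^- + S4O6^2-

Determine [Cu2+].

0.1100 mol/L

n(S2O3^2-) = 0.01203 × 0.1775 = 2.135 × 10^-3 mol
n(I2) = n(S2O3^2-)/2 = 1.068 × 10^-3 mol
From the 2:1 ratio, n(Cu2+) in the aliquot = 2/1 × 1.068 × 10^-3 = 2.135 × 10^-3 mol
[Cu2+] = 2.135 × 10^-3 / 0.01941 = 0.1100 mol/L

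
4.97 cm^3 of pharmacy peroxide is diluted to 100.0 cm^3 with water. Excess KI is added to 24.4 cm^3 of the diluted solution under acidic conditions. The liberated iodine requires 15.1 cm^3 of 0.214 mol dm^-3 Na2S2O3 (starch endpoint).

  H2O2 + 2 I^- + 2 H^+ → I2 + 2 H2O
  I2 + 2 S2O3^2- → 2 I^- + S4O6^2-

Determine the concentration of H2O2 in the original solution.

1.33 mol/L

n(S2O3^2-) = 0.0151 × 0.214 = 3.23 × 10^-3 mol
n(I2) = n(S2O3^2-)/2 = 1.62 × 10^-3 mol
n(H2O2) in the aliquot = 1.62 × 10^-3 mol (1:1 ratio)
[H2O2]_dilute = 1.62 × 10^-3 / 0.0244 = 0.0662 mol/L
[H2O2]_original = 0.0662 × 100.0/4.97 = 1.33 mol/L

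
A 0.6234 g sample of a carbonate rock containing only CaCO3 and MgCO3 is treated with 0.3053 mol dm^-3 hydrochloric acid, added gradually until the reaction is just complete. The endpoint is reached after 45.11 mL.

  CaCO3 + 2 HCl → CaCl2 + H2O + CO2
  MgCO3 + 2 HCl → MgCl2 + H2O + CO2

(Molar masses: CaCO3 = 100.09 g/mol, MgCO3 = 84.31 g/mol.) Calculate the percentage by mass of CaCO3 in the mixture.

43.59 %

n(HCl) = 0.04511 × 0.3053 = 0.01377 mol
Let x = n(CaCO3), y = n(MgCO3).
Titrant: 2x + 2y = 0.01377;  mass: 100.09x + 84.31y = 0.6234
Solving, x = 2.715 × 10^-3 mol, y = 4.171 × 10^-3 mol
mass of CaCO3 = 2.715 × 10^-3 × 100.09 = 0.2717 g
% CaCO3 = 0.2717 / 0.6234 × 100 = 43.59 %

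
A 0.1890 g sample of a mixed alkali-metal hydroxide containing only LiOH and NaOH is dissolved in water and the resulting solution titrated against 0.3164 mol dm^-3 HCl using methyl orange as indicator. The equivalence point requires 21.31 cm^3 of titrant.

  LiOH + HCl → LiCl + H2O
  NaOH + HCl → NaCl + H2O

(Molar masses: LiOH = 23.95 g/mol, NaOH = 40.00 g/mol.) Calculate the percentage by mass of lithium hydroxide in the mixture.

n(HCl) = 0.02131 × 0.3164 = 6.742 × 10^-3 mol
Let x = n(LiOH), y = n(NaOH).
Titrant: 1x + 1y = 6.742 × 10^-3;  mass: 23.95x + 40.00y = 0.1890
Solving, x = 5.028 × 10^-3 mol, y = 1.714 × 10^-3 mol
mass of LiOH = 5.028 × 10^-3 × 23.95 = 0.1204 g
% LiOH = 0.1204 / 0.1890 × 100 = 63.71 %

63.71 %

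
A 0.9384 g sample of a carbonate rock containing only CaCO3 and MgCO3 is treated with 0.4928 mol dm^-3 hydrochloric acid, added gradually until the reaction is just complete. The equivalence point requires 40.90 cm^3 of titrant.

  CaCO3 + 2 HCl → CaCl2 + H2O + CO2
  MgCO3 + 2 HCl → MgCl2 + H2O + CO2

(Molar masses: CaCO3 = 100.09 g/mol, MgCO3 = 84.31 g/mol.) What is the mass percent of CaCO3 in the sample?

n(HCl) = 0.04090 × 0.4928 = 0.02016 mol
Let x = n(CaCO3), y = n(MgCO3).
Titrant: 2x + 2y = 0.02016;  mass: 100.09x + 84.31y = 0.9384
Solving, x = 5.624 × 10^-3 mol, y = 4.454 × 10^-3 mol
mass of CaCO3 = 5.624 × 10^-3 × 100.09 = 0.5629 g
% CaCO3 = 0.5629 / 0.9384 × 100 = 59.98 %

59.98 %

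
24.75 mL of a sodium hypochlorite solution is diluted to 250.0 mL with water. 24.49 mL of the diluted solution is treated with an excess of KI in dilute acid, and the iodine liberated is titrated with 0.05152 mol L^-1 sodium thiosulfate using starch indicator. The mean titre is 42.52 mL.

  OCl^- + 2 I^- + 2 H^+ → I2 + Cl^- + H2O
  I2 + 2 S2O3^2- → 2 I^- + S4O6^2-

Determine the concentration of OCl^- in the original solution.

0.4518 mol/L

n(S2O3^2-) = 0.04252 × 0.05152 = 2.191 × 10^-3 mol
n(I2) = n(S2O3^2-)/2 = 1.095 × 10^-3 mol
n(OCl^-) in the aliquot = 1.095 × 10^-3 mol (1:1 ratio)
[OCl^-]_dilute = 1.095 × 10^-3 / 0.02449 = 0.04472 mol/L
[OCl^-]_original = 0.04472 × 250.0/24.75 = 0.4518 mol/L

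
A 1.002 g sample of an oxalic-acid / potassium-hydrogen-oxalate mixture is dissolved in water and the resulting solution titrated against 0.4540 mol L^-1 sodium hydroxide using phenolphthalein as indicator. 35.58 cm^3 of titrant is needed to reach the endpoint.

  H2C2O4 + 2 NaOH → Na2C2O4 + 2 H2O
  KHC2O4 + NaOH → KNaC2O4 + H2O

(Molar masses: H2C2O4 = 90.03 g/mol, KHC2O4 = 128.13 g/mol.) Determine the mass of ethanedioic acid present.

n(NaOH) = 0.03558 × 0.4540 = 0.01615 mol
Let x = n(H2C2O4), y = n(KHC2O4).
Titrant: 2x + 1y = 0.01615;  mass: 90.03x + 128.13y = 1.002
Solving, x = 6.423 × 10^-3 mol, y = 3.307 × 10^-3 mol
mass of H2C2O4 = 6.423 × 10^-3 × 90.03 = 0.5783 g

0.5783 g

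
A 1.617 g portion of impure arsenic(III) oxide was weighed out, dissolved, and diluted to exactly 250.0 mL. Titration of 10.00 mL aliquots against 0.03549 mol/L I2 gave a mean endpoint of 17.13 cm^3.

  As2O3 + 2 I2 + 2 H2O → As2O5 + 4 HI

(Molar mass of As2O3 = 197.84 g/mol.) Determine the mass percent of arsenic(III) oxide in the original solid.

92.98 %

n(I2) per titration = 0.01713 × 0.03549 = 6.079 × 10^-4 mol
From the 1:2 ratio, n(As2O3) in each aliquot = 1/2 × 6.079 × 10^-4 = 3.040 × 10^-4 mol
n(As2O3) in the whole flask = 3.040 × 10^-4 × 250.0/10.00 = 7.599 × 10^-3 mol
mass of As2O3 = 7.599 × 10^-3 × 197.84 = 1.503 g
% As2O3 = 1.503 / 1.617 × 100 = 92.98 %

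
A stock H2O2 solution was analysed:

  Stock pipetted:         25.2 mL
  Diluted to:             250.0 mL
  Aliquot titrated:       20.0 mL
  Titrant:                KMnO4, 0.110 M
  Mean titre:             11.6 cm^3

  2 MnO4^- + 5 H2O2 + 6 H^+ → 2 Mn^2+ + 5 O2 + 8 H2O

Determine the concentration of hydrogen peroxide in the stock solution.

1.58 M

n(KMnO4) = 0.0116 × 0.110 = 1.28 × 10^-3 mol
From the 5:2 ratio, n(H2O2) in the aliquot = 5/2 × 1.28 × 10^-3 = 3.19 × 10^-3 mol
[H2O2]_dilute = 3.19 × 10^-3 / 0.0200 = 0.160 mol/L
Dilution factor = 250.0 / 25.2 = 9.921
[H2O2]_stock = 0.160 × 9.921 = 1.58 mol/L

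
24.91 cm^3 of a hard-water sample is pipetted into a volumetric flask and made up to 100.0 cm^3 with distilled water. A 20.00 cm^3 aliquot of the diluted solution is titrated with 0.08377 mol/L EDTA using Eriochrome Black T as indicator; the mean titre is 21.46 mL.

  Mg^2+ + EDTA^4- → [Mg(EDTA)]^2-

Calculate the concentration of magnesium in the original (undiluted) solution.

n(EDTA) = 0.02146 × 0.08377 = 1.798 × 10^-3 mol
n(Mg2+) in the aliquot = 1.798 × 10^-3 mol (1:1 ratio)
[Mg2+]_dilute = 1.798 × 10^-3 / 0.02000 = 0.08989 mol/L
Dilution factor = 100.0 / 24.91 = 4.014
[Mg2+]_stock = 0.08989 × 4.014 = 0.3608 mol/L

0.3608 mol/L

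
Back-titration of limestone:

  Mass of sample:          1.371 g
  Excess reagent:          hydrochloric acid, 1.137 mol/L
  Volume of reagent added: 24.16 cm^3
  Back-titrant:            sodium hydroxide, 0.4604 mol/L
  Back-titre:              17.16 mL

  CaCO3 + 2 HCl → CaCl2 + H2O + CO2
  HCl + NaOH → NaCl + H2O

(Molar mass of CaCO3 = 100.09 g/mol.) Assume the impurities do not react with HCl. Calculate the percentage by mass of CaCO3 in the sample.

71.43 %

n(HCl) added = 0.02416 × 1.137 = 0.02747 mol
n(NaOH) used in back-titration = 0.01716 × 0.4604 = 7.900 × 10^-3 mol
n(HCl) left over = 7.900 × 10^-3 mol (1:1 ratio)
n(HCl) consumed by analyte = 0.02747 − 7.900 × 10^-3 = 0.01957 mol
From the 1:2 ratio, n(CaCO3) = 1/2 × 0.01957 = 9.785 × 10^-3 mol
mass of CaCO3 = 9.785 × 10^-3 × 100.09 = 0.9794 g
% CaCO3 = 0.9794 / 1.371 × 100 = 71.43 %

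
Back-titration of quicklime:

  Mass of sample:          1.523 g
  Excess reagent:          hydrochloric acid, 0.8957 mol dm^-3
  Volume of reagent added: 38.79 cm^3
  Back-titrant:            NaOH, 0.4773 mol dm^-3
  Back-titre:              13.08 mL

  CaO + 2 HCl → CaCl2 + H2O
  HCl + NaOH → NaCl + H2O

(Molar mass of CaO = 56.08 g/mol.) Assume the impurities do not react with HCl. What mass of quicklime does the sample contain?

n(HCl) added = 0.03879 × 0.8957 = 0.03474 mol
n(NaOH) used in back-titration = 0.01308 × 0.4773 = 6.243 × 10^-3 mol
n(HCl) left over = 6.243 × 10^-3 mol (1:1 ratio)
n(HCl) consumed by analyte = 0.03474 − 6.243 × 10^-3 = 0.02850 mol
From the 1:2 ratio, n(CaO) = 1/2 × 0.02850 = 0.01425 mol
mass of CaO = 0.01425 × 56.08 = 0.7992 g

0.7992 g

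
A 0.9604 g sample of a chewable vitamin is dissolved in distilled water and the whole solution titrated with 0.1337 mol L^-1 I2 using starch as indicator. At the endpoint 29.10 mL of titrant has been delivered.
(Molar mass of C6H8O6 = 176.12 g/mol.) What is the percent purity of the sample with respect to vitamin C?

C6H8O6 + I2 → C6H6O6 + 2 HI
n(I2) = 0.02910 L × 0.1337 mol/L = 3.891 × 10^-3 mol
n(C6H8O6) = 3.891 × 10^-3 mol (1:1 ratio)
mass of C6H8O6 = 3.891 × 10^-3 × 176.12 g/mol = 0.6852 g
% C6H8O6 = 0.6852 / 0.9604 × 100 = 71.35 %

71.35 %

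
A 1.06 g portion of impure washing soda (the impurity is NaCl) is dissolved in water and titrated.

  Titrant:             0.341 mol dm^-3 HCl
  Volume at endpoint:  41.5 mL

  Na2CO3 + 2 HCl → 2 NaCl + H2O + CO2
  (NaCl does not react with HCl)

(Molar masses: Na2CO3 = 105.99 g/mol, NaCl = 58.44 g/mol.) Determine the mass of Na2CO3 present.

0.750 g

n(HCl) = 0.0415 × 0.341 = 0.0142 mol
Let x = n(Na2CO3), y = n(NaCl).
Titrant: 2x = 0.0142;  mass: 105.99x + 58.44y = 1.06
Solving, x = 7.08 × 10^-3 mol, y = 5.31 × 10^-3 mol
mass of Na2CO3 = 7.08 × 10^-3 × 105.99 = 0.750 g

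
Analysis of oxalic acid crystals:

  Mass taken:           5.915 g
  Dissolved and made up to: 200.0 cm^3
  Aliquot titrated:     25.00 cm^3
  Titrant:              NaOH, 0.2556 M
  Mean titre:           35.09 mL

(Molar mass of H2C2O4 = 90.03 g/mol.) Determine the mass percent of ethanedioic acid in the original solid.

H2C2O4 + 2 NaOH → Na2C2O4 + 2 H2O
n(NaOH) per titration = 0.03509 × 0.2556 = 8.969 × 10^-3 mol
From the 1:2 ratio, n(H2C2O4) in each aliquot = 1/2 × 8.969 × 10^-3 = 4.485 × 10^-3 mol
n(H2C2O4) in the whole flask = 4.485 × 10^-3 × 200.0/25.00 = 0.03588 mol
mass of H2C2O4 = 0.03588 × 90.03 = 3.230 g
% H2C2O4 = 3.230 / 5.915 × 100 = 54.61 %

54.61 %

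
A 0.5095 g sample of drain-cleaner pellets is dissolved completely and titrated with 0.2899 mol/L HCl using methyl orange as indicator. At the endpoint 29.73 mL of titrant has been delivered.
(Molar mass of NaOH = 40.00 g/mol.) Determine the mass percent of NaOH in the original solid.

67.66 %

NaOH + HCl → NaCl + H2O
n(HCl) = 0.02973 L × 0.2899 mol/L = 8.619 × 10^-3 mol
n(NaOH) = 8.619 × 10^-3 mol (1:1 ratio)
mass of NaOH = 8.619 × 10^-3 × 40.00 g/mol = 0.3447 g
% NaOH = 0.3447 / 0.5095 × 100 = 67.66 %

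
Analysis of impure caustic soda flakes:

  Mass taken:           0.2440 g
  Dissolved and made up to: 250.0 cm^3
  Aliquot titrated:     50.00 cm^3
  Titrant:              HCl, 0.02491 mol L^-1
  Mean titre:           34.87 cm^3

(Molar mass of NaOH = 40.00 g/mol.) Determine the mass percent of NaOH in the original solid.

NaOH + HCl → NaCl + H2O
n(HCl) per titration = 0.03487 × 0.02491 = 8.686 × 10^-4 mol
n(NaOH) in each aliquot = 8.686 × 10^-4 mol (1:1 ratio)
n(NaOH) in the whole flask = 8.686 × 10^-4 × 250.0/50.00 = 4.343 × 10^-3 mol
mass of NaOH = 4.343 × 10^-3 × 40.00 = 0.1737 g
% NaOH = 0.1737 / 0.2440 × 100 = 71.20 %

71.20 %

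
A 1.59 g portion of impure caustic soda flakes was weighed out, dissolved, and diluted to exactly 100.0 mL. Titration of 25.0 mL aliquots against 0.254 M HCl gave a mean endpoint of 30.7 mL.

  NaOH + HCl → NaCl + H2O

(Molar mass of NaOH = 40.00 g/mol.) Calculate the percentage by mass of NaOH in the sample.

n(HCl) per titration = 0.0307 × 0.254 = 7.80 × 10^-3 mol
n(NaOH) in each aliquot = 7.80 × 10^-3 mol (1:1 ratio)
n(NaOH) in the whole flask = 7.80 × 10^-3 × 100.0/25.0 = 0.0312 mol
mass of NaOH = 0.0312 × 40.00 = 1.25 g
% NaOH = 1.25 / 1.59 × 100 = 78.5 %

78.5 %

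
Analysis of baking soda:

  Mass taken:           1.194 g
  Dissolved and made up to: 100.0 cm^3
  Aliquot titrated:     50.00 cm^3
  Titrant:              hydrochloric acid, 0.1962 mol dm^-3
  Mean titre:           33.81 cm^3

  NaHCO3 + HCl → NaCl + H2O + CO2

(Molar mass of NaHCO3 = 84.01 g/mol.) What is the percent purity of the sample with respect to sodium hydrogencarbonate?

n(HCl) per titration = 0.03381 × 0.1962 = 6.634 × 10^-3 mol
n(NaHCO3) in each aliquot = 6.634 × 10^-3 mol (1:1 ratio)
n(NaHCO3) in the whole flask = 6.634 × 10^-3 × 100.0/50.00 = 0.01327 mol
mass of NaHCO3 = 0.01327 × 84.01 = 1.115 g
% NaHCO3 = 1.115 / 1.194 × 100 = 93.35 %

93.35 %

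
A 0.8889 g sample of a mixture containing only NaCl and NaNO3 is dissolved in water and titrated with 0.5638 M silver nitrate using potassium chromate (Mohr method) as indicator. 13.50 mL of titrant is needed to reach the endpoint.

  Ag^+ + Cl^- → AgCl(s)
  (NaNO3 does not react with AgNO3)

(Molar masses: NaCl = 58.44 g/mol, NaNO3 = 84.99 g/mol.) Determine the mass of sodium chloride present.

0.4448 g

n(AgNO3) = 0.01350 × 0.5638 = 7.611 × 10^-3 mol
Let x = n(NaCl), y = n(NaNO3).
Titrant: 1x = 7.611 × 10^-3;  mass: 58.44x + 84.99y = 0.8889
Solving, x = 7.611 × 10^-3 mol, y = 5.225 × 10^-3 mol
mass of NaCl = 7.611 × 10^-3 × 58.44 = 0.4448 g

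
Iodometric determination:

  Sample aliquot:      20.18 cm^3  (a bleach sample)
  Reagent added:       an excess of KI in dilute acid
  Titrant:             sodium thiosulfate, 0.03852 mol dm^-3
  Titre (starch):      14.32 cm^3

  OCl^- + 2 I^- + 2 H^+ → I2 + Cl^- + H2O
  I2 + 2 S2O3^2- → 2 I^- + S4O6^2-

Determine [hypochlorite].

n(S2O3^2-) = 0.01432 × 0.03852 = 5.516 × 10^-4 mol
n(I2) = n(S2O3^2-)/2 = 2.758 × 10^-4 mol
n(OCl^-) in the aliquot = 2.758 × 10^-4 mol (1:1 ratio)
[OCl^-] = 2.758 × 10^-4 / 0.02018 = 0.01367 mol/L

0.01367 mol/L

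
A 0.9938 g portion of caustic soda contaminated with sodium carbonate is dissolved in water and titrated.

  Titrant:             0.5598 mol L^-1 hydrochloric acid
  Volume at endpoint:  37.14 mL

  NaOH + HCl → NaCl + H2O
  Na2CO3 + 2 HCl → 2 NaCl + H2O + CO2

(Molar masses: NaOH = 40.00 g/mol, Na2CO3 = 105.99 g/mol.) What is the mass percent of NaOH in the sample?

n(HCl) = 0.03714 × 0.5598 = 0.02079 mol
Let x = n(NaOH), y = n(Na2CO3).
Titrant: 1x + 2y = 0.02079;  mass: 40.00x + 105.99y = 0.9938
Solving, x = 8.312 × 10^-3 mol, y = 6.239 × 10^-3 mol
mass of NaOH = 8.312 × 10^-3 × 40.00 = 0.3325 g
% NaOH = 0.3325 / 0.9938 × 100 = 33.46 %

33.46 %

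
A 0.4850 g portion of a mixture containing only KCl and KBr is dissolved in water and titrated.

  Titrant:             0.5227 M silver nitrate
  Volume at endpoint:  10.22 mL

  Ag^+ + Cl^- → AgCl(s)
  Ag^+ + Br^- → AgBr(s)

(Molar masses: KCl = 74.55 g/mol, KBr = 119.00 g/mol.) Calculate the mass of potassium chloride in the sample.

n(AgNO3) = 0.01022 × 0.5227 = 5.342 × 10^-3 mol
Let x = n(KCl), y = n(KBr).
Titrant: 1x + 1y = 5.342 × 10^-3;  mass: 74.55x + 119.00y = 0.4850
Solving, x = 3.390 × 10^-3 mol, y = 1.952 × 10^-3 mol
mass of KCl = 3.390 × 10^-3 × 74.55 = 0.2527 g

0.2527 g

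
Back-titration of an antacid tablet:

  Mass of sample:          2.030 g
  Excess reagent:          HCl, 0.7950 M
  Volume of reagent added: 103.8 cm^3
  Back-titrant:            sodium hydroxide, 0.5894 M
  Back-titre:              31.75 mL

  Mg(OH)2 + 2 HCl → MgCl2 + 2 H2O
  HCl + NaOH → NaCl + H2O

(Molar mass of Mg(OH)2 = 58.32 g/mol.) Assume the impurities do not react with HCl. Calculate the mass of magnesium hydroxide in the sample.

1.861 g

n(HCl) added = 0.1038 × 0.7950 = 0.08252 mol
n(NaOH) used in back-titration = 0.03175 × 0.5894 = 0.01871 mol
n(HCl) left over = 0.01871 mol (1:1 ratio)
n(HCl) consumed by analyte = 0.08252 − 0.01871 = 0.06381 mol
From the 1:2 ratio, n(Mg(OH)2) = 1/2 × 0.06381 = 0.03190 mol
mass of Mg(OH)2 = 0.03190 × 58.32 = 1.861 g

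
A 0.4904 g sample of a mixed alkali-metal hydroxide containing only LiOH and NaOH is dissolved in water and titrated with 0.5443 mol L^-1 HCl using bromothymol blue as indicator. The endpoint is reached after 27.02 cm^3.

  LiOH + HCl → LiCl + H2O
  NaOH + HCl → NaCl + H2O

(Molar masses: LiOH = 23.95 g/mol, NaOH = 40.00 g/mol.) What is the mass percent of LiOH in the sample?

n(HCl) = 0.02702 × 0.5443 = 0.01471 mol
Let x = n(LiOH), y = n(NaOH).
Titrant: 1x + 1y = 0.01471;  mass: 23.95x + 40.00y = 0.4904
Solving, x = 6.098 × 10^-3 mol, y = 8.609 × 10^-3 mol
mass of LiOH = 6.098 × 10^-3 × 23.95 = 0.1461 g
% LiOH = 0.1461 / 0.4904 × 100 = 29.78 %

29.78 %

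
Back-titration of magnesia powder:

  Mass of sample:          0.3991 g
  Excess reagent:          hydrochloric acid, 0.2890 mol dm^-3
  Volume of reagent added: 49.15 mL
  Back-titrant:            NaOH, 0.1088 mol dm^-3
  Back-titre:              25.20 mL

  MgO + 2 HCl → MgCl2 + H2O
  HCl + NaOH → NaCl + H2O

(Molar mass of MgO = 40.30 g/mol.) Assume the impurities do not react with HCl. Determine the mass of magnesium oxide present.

0.2310 g

n(HCl) added = 0.04915 × 0.2890 = 0.01420 mol
n(NaOH) used in back-titration = 0.02520 × 0.1088 = 2.742 × 10^-3 mol
n(HCl) left over = 2.742 × 10^-3 mol (1:1 ratio)
n(HCl) consumed by analyte = 0.01420 − 2.742 × 10^-3 = 0.01146 mol
From the 1:2 ratio, n(MgO) = 1/2 × 0.01146 = 5.731 × 10^-3 mol
mass of MgO = 5.731 × 10^-3 × 40.30 = 0.2310 g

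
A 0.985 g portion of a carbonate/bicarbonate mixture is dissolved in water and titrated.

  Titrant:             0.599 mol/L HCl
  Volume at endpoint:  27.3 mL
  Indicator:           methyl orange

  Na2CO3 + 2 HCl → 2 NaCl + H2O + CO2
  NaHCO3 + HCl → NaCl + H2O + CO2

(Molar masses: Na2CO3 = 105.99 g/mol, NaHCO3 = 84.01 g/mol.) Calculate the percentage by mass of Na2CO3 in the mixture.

n(HCl) = 0.0273 × 0.599 = 0.0164 mol
Let x = n(Na2CO3), y = n(NaHCO3).
Titrant: 2x + 1y = 0.0164;  mass: 105.99x + 84.01y = 0.985
Solving, x = 6.27 × 10^-3 mol, y = 3.82 × 10^-3 mol
mass of Na2CO3 = 6.27 × 10^-3 × 105.99 = 0.664 g
% Na2CO3 = 0.664 / 0.985 × 100 = 67.4 %

67.4 %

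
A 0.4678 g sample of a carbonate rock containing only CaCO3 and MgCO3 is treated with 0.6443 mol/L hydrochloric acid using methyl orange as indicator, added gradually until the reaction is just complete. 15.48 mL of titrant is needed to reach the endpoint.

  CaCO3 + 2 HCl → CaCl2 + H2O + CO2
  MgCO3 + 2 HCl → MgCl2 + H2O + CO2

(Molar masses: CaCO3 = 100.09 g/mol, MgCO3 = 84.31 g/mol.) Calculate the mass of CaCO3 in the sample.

0.3004 g

n(HCl) = 0.01548 × 0.6443 = 9.974 × 10^-3 mol
Let x = n(CaCO3), y = n(MgCO3).
Titrant: 2x + 2y = 9.974 × 10^-3;  mass: 100.09x + 84.31y = 0.4678
Solving, x = 3.001 × 10^-3 mol, y = 1.986 × 10^-3 mol
mass of CaCO3 = 3.001 × 10^-3 × 100.09 = 0.3004 g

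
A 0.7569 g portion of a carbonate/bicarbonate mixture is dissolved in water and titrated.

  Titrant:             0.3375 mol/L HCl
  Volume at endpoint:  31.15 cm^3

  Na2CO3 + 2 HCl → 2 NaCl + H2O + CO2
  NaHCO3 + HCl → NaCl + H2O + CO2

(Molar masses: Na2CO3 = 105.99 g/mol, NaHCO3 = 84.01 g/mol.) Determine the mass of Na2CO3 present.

0.2158 g

n(HCl) = 0.03115 × 0.3375 = 0.01051 mol
Let x = n(Na2CO3), y = n(NaHCO3).
Titrant: 2x + 1y = 0.01051;  mass: 105.99x + 84.01y = 0.7569
Solving, x = 2.036 × 10^-3 mol, y = 6.441 × 10^-3 mol
mass of Na2CO3 = 2.036 × 10^-3 × 105.99 = 0.2158 g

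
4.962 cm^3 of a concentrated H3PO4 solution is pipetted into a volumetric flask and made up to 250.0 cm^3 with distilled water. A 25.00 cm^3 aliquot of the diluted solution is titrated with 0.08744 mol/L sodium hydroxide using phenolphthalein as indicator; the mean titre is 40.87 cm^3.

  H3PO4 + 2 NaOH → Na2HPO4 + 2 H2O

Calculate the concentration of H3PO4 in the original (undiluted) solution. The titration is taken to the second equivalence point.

n(NaOH) = 0.04087 × 0.08744 = 3.574 × 10^-3 mol
From the 1:2 ratio, n(H3PO4) in the aliquot = 1/2 × 3.574 × 10^-3 = 1.787 × 10^-3 mol
[H3PO4]_dilute = 1.787 × 10^-3 / 0.02500 = 0.07147 mol/L
Dilution factor = 250.0 / 4.962 = 50.38
[H3PO4]_stock = 0.07147 × 50.38 = 3.601 mol/L

3.601 mol/L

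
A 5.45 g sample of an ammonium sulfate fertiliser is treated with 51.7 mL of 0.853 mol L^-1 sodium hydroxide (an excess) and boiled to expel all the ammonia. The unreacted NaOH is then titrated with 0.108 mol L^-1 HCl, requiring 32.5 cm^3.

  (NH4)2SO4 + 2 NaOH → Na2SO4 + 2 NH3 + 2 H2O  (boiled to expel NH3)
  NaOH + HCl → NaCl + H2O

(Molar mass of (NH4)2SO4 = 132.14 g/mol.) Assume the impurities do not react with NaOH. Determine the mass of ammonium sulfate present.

2.68 g

n(NaOH) added = 0.0517 × 0.853 = 0.0441 mol
n(HCl) used in back-titration = 0.0325 × 0.108 = 3.51 × 10^-3 mol
n(NaOH) left over = 3.51 × 10^-3 mol (1:1 ratio)
n(NaOH) consumed by analyte = 0.0441 − 3.51 × 10^-3 = 0.0406 mol
From the 1:2 ratio, n((NH4)2SO4) = 1/2 × 0.0406 = 0.0203 mol
mass of (NH4)2SO4 = 0.0203 × 132.14 = 2.68 g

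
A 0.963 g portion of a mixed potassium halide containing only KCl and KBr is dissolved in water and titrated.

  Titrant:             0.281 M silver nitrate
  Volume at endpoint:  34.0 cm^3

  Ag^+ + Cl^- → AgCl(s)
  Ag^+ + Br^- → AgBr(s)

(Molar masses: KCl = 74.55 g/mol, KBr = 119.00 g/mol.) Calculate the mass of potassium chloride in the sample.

0.292 g

n(AgNO3) = 0.0340 × 0.281 = 9.55 × 10^-3 mol
Let x = n(KCl), y = n(KBr).
Titrant: 1x + 1y = 9.55 × 10^-3;  mass: 74.55x + 119.00y = 0.963
Solving, x = 3.91 × 10^-3 mol, y = 5.64 × 10^-3 mol
mass of KCl = 3.91 × 10^-3 × 74.55 = 0.292 g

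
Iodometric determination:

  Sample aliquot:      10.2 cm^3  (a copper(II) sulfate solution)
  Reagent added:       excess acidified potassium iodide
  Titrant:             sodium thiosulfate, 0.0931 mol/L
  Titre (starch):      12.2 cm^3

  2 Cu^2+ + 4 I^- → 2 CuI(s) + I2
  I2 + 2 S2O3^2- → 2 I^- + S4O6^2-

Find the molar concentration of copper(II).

n(S2O3^2-) = 0.0122 × 0.0931 = 1.14 × 10^-3 mol
n(I2) = n(S2O3^2-)/2 = 5.68 × 10^-4 mol
From the 2:1 ratio, n(Cu2+) in the aliquot = 2/1 × 5.68 × 10^-4 = 1.14 × 10^-3 mol
[Cu2+] = 1.14 × 10^-3 / 0.0102 = 0.111 mol/L

0.111 mol/L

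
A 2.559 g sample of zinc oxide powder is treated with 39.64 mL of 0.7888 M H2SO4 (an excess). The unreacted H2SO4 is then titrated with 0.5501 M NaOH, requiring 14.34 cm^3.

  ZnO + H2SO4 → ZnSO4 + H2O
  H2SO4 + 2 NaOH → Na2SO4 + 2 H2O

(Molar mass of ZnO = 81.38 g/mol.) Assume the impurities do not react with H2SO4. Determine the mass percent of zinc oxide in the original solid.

86.89 %

n(H2SO4) added = 0.03964 × 0.7888 = 0.03127 mol
n(NaOH) used in back-titration = 0.01434 × 0.5501 = 7.888 × 10^-3 mol
From the 1:2 ratio, n(H2SO4) left over = 1/2 × 7.888 × 10^-3 = 3.944 × 10^-3 mol
n(H2SO4) consumed by analyte = 0.03127 − 3.944 × 10^-3 = 0.02732 mol
n(ZnO) = 0.02732 mol (1:1 ratio)
mass of ZnO = 0.02732 × 81.38 = 2.224 g
% ZnO = 2.224 / 2.559 × 100 = 86.89 %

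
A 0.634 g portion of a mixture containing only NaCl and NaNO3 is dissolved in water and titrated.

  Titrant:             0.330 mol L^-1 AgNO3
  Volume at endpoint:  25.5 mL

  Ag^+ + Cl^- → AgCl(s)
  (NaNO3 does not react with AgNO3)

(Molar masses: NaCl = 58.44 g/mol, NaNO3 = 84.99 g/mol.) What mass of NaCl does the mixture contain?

0.492 g

n(AgNO3) = 0.0255 × 0.330 = 8.42 × 10^-3 mol
Let x = n(NaCl), y = n(NaNO3).
Titrant: 1x = 8.42 × 10^-3;  mass: 58.44x + 84.99y = 0.634
Solving, x = 8.42 × 10^-3 mol, y = 1.67 × 10^-3 mol
mass of NaCl = 8.42 × 10^-3 × 58.44 = 0.492 g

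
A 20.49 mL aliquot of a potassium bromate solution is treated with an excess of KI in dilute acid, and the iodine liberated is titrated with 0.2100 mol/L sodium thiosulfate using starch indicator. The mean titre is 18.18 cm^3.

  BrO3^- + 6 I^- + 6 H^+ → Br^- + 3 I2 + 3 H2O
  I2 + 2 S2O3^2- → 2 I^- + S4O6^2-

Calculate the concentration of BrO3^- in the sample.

0.03105 mol/L

n(S2O3^2-) = 0.01818 × 0.2100 = 3.818 × 10^-3 mol
n(I2) = n(S2O3^2-)/2 = 1.909 × 10^-3 mol
From the 1:3 ratio, n(BrO3^-) in the aliquot = 1/3 × 1.909 × 10^-3 = 6.363 × 10^-4 mol
[BrO3^-] = 6.363 × 10^-4 / 0.02049 = 0.03105 mol/L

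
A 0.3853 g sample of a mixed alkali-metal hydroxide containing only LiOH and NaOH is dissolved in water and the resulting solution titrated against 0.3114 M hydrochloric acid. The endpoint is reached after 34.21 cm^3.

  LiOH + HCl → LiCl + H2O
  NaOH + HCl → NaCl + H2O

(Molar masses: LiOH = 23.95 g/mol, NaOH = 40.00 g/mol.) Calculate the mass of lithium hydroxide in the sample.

n(HCl) = 0.03421 × 0.3114 = 0.01065 mol
Let x = n(LiOH), y = n(NaOH).
Titrant: 1x + 1y = 0.01065;  mass: 23.95x + 40.00y = 0.3853
Solving, x = 2.543 × 10^-3 mol, y = 8.110 × 10^-3 mol
mass of LiOH = 2.543 × 10^-3 × 23.95 = 0.06091 g

0.06091 g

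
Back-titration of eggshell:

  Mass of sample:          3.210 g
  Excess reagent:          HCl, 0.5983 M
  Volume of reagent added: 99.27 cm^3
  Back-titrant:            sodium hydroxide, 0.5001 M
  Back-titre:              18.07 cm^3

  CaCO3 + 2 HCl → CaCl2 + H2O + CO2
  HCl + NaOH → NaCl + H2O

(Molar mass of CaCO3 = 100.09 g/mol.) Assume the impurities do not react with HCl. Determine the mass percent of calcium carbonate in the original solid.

78.51 %

n(HCl) added = 0.09927 × 0.5983 = 0.05939 mol
n(NaOH) used in back-titration = 0.01807 × 0.5001 = 9.037 × 10^-3 mol
n(HCl) left over = 9.037 × 10^-3 mol (1:1 ratio)
n(HCl) consumed by analyte = 0.05939 − 9.037 × 10^-3 = 0.05036 mol
From the 1:2 ratio, n(CaCO3) = 1/2 × 0.05036 = 0.02518 mol
mass of CaCO3 = 0.02518 × 100.09 = 2.520 g
% CaCO3 = 2.520 / 3.210 × 100 = 78.51 %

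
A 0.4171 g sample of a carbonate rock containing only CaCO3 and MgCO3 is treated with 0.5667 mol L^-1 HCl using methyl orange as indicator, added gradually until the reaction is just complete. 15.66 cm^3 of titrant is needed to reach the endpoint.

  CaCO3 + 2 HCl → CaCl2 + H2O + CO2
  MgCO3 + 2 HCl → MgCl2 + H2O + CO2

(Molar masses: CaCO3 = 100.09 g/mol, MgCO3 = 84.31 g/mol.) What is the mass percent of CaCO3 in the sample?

n(HCl) = 0.01566 × 0.5667 = 8.875 × 10^-3 mol
Let x = n(CaCO3), y = n(MgCO3).
Titrant: 2x + 2y = 8.875 × 10^-3;  mass: 100.09x + 84.31y = 0.4171
Solving, x = 2.725 × 10^-3 mol, y = 1.713 × 10^-3 mol
mass of CaCO3 = 2.725 × 10^-3 × 100.09 = 0.2727 g
% CaCO3 = 0.2727 / 0.4171 × 100 = 65.38 %

65.38 %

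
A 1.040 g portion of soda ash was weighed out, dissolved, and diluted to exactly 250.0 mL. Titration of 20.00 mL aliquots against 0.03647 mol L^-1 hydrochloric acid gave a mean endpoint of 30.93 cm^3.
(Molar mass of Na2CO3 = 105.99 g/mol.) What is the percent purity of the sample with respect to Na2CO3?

71.85 %

Na2CO3 + 2 HCl → 2 NaCl + H2O + CO2
n(HCl) per titration = 0.03093 × 0.03647 = 1.128 × 10^-3 mol
From the 1:2 ratio, n(Na2CO3) in each aliquot = 1/2 × 1.128 × 10^-3 = 5.640 × 10^-4 mol
n(Na2CO3) in the whole flask = 5.640 × 10^-4 × 250.0/20.00 = 7.050 × 10^-3 mol
mass of Na2CO3 = 7.050 × 10^-3 × 105.99 = 0.7472 g
% Na2CO3 = 0.7472 / 1.040 × 100 = 71.85 %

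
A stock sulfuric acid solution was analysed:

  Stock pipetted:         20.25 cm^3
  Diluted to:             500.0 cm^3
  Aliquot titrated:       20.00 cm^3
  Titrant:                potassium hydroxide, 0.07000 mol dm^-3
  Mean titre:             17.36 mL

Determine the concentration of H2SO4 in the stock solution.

H2SO4 + 2 KOH → K2SO4 + 2 H2O
n(KOH) = 0.01736 × 0.07000 = 1.215 × 10^-3 mol
From the 1:2 ratio, n(H2SO4) in the aliquot = 1/2 × 1.215 × 10^-3 = 6.076 × 10^-4 mol
[H2SO4]_dilute = 6.076 × 10^-4 / 0.02000 = 0.03038 mol/L
Dilution factor = 500.0 / 20.25 = 24.69
[H2SO4]_stock = 0.03038 × 24.69 = 0.7501 mol/L

0.7501 mol/L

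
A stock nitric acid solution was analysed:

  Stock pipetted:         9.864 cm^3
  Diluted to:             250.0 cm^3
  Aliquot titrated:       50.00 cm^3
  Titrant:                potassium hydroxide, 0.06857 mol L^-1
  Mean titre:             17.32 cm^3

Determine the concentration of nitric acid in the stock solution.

0.6020 mol/L

HNO3 + KOH → KNO3 + H2O
n(KOH) = 0.01732 × 0.06857 = 1.188 × 10^-3 mol
n(HNO3) in the aliquot = 1.188 × 10^-3 mol (1:1 ratio)
[HNO3]_dilute = 1.188 × 10^-3 / 0.05000 = 0.02375 mol/L
Dilution factor = 250.0 / 9.864 = 25.34
[HNO3]_stock = 0.02375 × 25.34 = 0.6020 mol/L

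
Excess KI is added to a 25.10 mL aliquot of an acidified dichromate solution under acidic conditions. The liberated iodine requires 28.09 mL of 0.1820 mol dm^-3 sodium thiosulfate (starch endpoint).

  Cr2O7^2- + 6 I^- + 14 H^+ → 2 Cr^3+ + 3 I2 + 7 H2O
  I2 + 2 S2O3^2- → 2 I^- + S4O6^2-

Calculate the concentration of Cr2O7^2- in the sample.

0.03395 mol/L

n(S2O3^2-) = 0.02809 × 0.1820 = 5.112 × 10^-3 mol
n(I2) = n(S2O3^2-)/2 = 2.556 × 10^-3 mol
From the 1:3 ratio, n(Cr2O7^2-) in the aliquot = 1/3 × 2.556 × 10^-3 = 8.521 × 10^-4 mol
[Cr2O7^2-] = 8.521 × 10^-4 / 0.02510 = 0.03395 mol/L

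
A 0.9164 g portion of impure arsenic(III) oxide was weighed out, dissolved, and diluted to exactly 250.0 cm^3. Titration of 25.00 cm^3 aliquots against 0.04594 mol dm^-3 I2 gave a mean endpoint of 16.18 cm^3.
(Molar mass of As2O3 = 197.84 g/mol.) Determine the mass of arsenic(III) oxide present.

As2O3 + 2 I2 + 2 H2O → As2O5 + 4 HI
n(I2) per titration = 0.01618 × 0.04594 = 7.433 × 10^-4 mol
From the 1:2 ratio, n(As2O3) in each aliquot = 1/2 × 7.433 × 10^-4 = 3.717 × 10^-4 mol
n(As2O3) in the whole flask = 3.717 × 10^-4 × 250.0/25.00 = 3.717 × 10^-3 mol
mass of As2O3 = 3.717 × 10^-3 × 197.84 = 0.7353 g

0.7353 g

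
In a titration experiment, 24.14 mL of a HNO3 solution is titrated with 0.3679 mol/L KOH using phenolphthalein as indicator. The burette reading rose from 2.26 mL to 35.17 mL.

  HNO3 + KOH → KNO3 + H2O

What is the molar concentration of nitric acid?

n(KOH) = 0.03291 L × 0.3679 mol/L = 0.01211 mol
n(HNO3) = 0.01211 mol (1:1 mole ratio)
[HNO3] = 0.01211 mol / 0.02414 L = 0.5016 mol/L

0.5016 mol/L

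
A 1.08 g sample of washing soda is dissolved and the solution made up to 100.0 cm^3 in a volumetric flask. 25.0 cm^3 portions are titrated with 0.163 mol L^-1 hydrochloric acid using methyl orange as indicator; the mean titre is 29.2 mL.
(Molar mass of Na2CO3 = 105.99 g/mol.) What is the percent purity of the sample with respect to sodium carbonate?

Na2CO3 + 2 HCl → 2 NaCl + H2O + CO2
n(HCl) per titration = 0.0292 × 0.163 = 4.76 × 10^-3 mol
From the 1:2 ratio, n(Na2CO3) in each aliquot = 1/2 × 4.76 × 10^-3 = 2.38 × 10^-3 mol
n(Na2CO3) in the whole flask = 2.38 × 10^-3 × 100.0/25.0 = 9.52 × 10^-3 mol
mass of Na2CO3 = 9.52 × 10^-3 × 105.99 = 1.01 g
% Na2CO3 = 1.01 / 1.08 × 100 = 93.4 %

93.4 %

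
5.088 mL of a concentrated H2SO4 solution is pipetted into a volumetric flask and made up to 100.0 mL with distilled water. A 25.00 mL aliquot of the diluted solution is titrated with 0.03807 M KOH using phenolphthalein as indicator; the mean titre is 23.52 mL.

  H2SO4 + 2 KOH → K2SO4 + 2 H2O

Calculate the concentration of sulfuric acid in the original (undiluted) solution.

0.3520 M

n(KOH) = 0.02352 × 0.03807 = 8.954 × 10^-4 mol
From the 1:2 ratio, n(H2SO4) in the aliquot = 1/2 × 8.954 × 10^-4 = 4.477 × 10^-4 mol
[H2SO4]_dilute = 4.477 × 10^-4 / 0.02500 = 0.01791 mol/L
Dilution factor = 100.0 / 5.088 = 19.65
[H2SO4]_stock = 0.01791 × 19.65 = 0.3520 mol/L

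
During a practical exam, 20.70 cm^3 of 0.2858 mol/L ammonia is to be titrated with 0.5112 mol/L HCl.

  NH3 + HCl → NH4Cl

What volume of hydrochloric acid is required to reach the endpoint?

11.57 mL

n(NH3) = 0.02070 L × 0.2858 mol/L = 5.916 × 10^-3 mol
n(HCl) = 5.916 × 10^-3 mol (1:1 stoichiometry)
V(HCl) = 5.916 × 10^-3 mol / 0.5112 mol/L = 0.01157 L = 11.57 mL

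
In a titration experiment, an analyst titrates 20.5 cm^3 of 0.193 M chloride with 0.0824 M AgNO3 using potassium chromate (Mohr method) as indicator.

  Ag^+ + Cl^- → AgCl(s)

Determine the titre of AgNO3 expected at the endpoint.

48.0 mL

n(Cl-) = 0.0205 L × 0.193 mol/L = 3.96 × 10^-3 mol
n(AgNO3) = 3.96 × 10^-3 mol (1:1 stoichiometry)
V(AgNO3) = 3.96 × 10^-3 mol / 0.0824 mol/L = 0.0480 L = 48.0 mL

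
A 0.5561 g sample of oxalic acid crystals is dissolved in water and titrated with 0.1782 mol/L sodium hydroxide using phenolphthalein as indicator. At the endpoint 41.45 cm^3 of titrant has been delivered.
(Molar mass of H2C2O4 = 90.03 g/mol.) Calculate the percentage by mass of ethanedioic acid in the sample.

59.79 %

H2C2O4 + 2 NaOH → Na2C2O4 + 2 H2O
n(NaOH) = 0.04145 L × 0.1782 mol/L = 7.386 × 10^-3 mol
From the 1:2 ratio, n(H2C2O4) = 1/2 × 7.386 × 10^-3 = 3.693 × 10^-3 mol
mass of H2C2O4 = 3.693 × 10^-3 × 90.03 g/mol = 0.3325 g
% H2C2O4 = 0.3325 / 0.5561 × 100 = 59.79 %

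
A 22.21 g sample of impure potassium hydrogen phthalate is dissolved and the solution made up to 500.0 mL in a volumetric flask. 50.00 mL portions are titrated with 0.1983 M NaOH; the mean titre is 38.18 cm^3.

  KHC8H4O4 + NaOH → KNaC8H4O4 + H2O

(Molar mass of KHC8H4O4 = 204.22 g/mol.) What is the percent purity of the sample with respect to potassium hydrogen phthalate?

n(NaOH) per titration = 0.03818 × 0.1983 = 7.571 × 10^-3 mol
n(KHC8H4O4) in each aliquot = 7.571 × 10^-3 mol (1:1 ratio)
n(KHC8H4O4) in the whole flask = 7.571 × 10^-3 × 500.0/50.00 = 0.07571 mol
mass of KHC8H4O4 = 0.07571 × 204.22 = 15.46 g
% KHC8H4O4 = 15.46 / 22.21 × 100 = 69.62 %

69.62 %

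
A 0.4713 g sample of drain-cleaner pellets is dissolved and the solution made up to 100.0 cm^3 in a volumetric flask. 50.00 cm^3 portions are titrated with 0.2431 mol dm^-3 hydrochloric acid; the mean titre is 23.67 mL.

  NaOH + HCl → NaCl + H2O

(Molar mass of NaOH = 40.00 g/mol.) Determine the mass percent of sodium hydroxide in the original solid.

97.67 %

n(HCl) per titration = 0.02367 × 0.2431 = 5.754 × 10^-3 mol
n(NaOH) in each aliquot = 5.754 × 10^-3 mol (1:1 ratio)
n(NaOH) in the whole flask = 5.754 × 10^-3 × 100.0/50.00 = 0.01151 mol
mass of NaOH = 0.01151 × 40.00 = 0.4603 g
% NaOH = 0.4603 / 0.4713 × 100 = 97.67 %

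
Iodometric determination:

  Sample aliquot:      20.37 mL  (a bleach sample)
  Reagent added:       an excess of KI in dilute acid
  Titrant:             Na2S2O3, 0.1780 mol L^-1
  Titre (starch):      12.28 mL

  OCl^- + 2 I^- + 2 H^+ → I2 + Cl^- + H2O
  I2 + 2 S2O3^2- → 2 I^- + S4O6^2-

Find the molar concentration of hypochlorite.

0.05365 mol/L

n(S2O3^2-) = 0.01228 × 0.1780 = 2.186 × 10^-3 mol
n(I2) = n(S2O3^2-)/2 = 1.093 × 10^-3 mol
n(OCl^-) in the aliquot = 1.093 × 10^-3 mol (1:1 ratio)
[OCl^-] = 1.093 × 10^-3 / 0.02037 = 0.05365 mol/L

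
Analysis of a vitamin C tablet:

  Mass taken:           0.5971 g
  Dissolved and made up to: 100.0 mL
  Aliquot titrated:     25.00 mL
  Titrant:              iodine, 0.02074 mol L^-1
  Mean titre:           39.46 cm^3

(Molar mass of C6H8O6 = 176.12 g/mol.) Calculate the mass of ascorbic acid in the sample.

C6H8O6 + I2 → C6H6O6 + 2 HI
n(I2) per titration = 0.03946 × 0.02074 = 8.184 × 10^-4 mol
n(C6H8O6) in each aliquot = 8.184 × 10^-4 mol (1:1 ratio)
n(C6H8O6) in the whole flask = 8.184 × 10^-4 × 100.0/25.00 = 3.274 × 10^-3 mol
mass of C6H8O6 = 3.274 × 10^-3 × 176.12 = 0.5765 g

0.5765 g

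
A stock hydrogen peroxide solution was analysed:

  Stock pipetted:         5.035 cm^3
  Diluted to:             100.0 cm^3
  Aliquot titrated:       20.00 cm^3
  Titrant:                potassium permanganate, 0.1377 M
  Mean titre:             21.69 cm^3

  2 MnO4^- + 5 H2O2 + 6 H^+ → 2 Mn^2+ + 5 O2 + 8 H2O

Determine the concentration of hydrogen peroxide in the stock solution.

7.415 M

n(KMnO4) = 0.02169 × 0.1377 = 2.987 × 10^-3 mol
From the 5:2 ratio, n(H2O2) in the aliquot = 5/2 × 2.987 × 10^-3 = 7.467 × 10^-3 mol
[H2O2]_dilute = 7.467 × 10^-3 / 0.02000 = 0.3733 mol/L
Dilution factor = 100.0 / 5.035 = 19.86
[H2O2]_stock = 0.3733 × 19.86 = 7.415 mol/L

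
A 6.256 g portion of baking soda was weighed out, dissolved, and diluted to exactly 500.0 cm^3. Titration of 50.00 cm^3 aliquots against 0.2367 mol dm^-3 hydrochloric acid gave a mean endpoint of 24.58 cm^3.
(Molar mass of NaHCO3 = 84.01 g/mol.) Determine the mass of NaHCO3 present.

NaHCO3 + HCl → NaCl + H2O + CO2
n(HCl) per titration = 0.02458 × 0.2367 = 5.818 × 10^-3 mol
n(NaHCO3) in each aliquot = 5.818 × 10^-3 mol (1:1 ratio)
n(NaHCO3) in the whole flask = 5.818 × 10^-3 × 500.0/50.00 = 0.05818 mol
mass of NaHCO3 = 0.05818 × 84.01 = 4.888 g

4.888 g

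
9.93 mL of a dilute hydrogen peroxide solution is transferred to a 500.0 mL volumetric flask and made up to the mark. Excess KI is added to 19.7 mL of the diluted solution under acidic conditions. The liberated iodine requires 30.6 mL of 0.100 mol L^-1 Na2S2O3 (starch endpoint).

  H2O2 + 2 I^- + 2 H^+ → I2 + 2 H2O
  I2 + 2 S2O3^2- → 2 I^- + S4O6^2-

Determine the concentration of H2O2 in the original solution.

3.91 mol/L

n(S2O3^2-) = 0.0306 × 0.100 = 3.06 × 10^-3 mol
n(I2) = n(S2O3^2-)/2 = 1.53 × 10^-3 mol
n(H2O2) in the aliquot = 1.53 × 10^-3 mol (1:1 ratio)
[H2O2]_dilute = 1.53 × 10^-3 / 0.0197 = 0.0777 mol/L
[H2O2]_original = 0.0777 × 500.0/9.93 = 3.91 mol/L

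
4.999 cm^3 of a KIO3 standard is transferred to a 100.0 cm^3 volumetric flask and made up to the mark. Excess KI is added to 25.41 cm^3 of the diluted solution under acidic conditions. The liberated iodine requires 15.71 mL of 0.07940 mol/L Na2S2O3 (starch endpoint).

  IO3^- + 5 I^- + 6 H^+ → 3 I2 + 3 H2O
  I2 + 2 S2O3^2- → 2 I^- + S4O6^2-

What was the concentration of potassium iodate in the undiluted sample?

n(S2O3^2-) = 0.01571 × 0.07940 = 1.247 × 10^-3 mol
n(I2) = n(S2O3^2-)/2 = 6.237 × 10^-4 mol
From the 1:3 ratio, n(IO3^-) in the aliquot = 1/3 × 6.237 × 10^-4 = 2.079 × 10^-4 mol
[IO3^-]_dilute = 2.079 × 10^-4 / 0.02541 = 0.008182 mol/L
[IO3^-]_original = 0.008182 × 100.0/4.999 = 0.1637 mol/L

0.1637 mol/L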